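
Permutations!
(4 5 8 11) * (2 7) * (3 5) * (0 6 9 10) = (0 6 9 10)(2 7)(3 5 8 11 4) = [6, 1, 7, 5, 3, 8, 9, 2, 11, 10, 0, 4]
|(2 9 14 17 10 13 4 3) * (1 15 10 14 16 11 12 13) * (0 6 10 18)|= 24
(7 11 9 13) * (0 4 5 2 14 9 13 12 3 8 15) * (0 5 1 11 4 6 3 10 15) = (0 6 3 8)(1 11 13 7 4)(2 14 9 12 10 15 5) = [6, 11, 14, 8, 1, 2, 3, 4, 0, 12, 15, 13, 10, 7, 9, 5]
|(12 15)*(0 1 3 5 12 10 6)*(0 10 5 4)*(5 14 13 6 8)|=8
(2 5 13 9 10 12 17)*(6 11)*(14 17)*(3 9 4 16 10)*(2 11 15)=[0, 1, 5, 9, 16, 13, 15, 7, 8, 3, 12, 6, 14, 4, 17, 2, 10, 11]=(2 5 13 4 16 10 12 14 17 11 6 15)(3 9)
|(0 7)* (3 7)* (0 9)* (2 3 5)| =|(0 5 2 3 7 9)| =6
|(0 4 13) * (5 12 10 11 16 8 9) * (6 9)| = |(0 4 13)(5 12 10 11 16 8 6 9)| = 24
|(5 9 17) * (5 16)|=4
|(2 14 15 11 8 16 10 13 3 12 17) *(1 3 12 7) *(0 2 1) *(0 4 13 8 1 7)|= 105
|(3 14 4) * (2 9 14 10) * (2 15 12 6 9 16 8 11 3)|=12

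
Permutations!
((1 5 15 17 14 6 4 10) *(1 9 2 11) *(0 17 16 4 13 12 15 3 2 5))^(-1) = ((0 17 14 6 13 12 15 16 4 10 9 5 3 2 11 1))^(-1) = (0 1 11 2 3 5 9 10 4 16 15 12 13 6 14 17)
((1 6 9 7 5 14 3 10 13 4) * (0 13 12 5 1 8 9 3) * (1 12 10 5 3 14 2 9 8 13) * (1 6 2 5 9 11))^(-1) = ((0 6 14)(1 2 11)(3 9 7 12)(4 13))^(-1) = (0 14 6)(1 11 2)(3 12 7 9)(4 13)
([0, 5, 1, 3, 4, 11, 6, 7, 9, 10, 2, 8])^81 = (1 9 5 10 11 2 8)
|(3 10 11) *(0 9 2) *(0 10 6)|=7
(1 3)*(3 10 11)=(1 10 11 3)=[0, 10, 2, 1, 4, 5, 6, 7, 8, 9, 11, 3]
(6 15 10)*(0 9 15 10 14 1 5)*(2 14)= (0 9 15 2 14 1 5)(6 10)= [9, 5, 14, 3, 4, 0, 10, 7, 8, 15, 6, 11, 12, 13, 1, 2]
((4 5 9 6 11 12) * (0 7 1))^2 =(0 1 7)(4 9 11)(5 6 12)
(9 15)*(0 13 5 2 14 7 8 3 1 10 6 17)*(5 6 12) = (0 13 6 17)(1 10 12 5 2 14 7 8 3)(9 15) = [13, 10, 14, 1, 4, 2, 17, 8, 3, 15, 12, 11, 5, 6, 7, 9, 16, 0]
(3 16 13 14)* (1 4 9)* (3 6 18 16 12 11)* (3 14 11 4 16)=(1 16 13 11 14 6 18 3 12 4 9)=[0, 16, 2, 12, 9, 5, 18, 7, 8, 1, 10, 14, 4, 11, 6, 15, 13, 17, 3]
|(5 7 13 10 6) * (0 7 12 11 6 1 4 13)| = |(0 7)(1 4 13 10)(5 12 11 6)| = 4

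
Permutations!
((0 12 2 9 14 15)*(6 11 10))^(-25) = (0 15 14 9 2 12)(6 10 11)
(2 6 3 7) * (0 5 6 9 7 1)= [5, 0, 9, 1, 4, 6, 3, 2, 8, 7]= (0 5 6 3 1)(2 9 7)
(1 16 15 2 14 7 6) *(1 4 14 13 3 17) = [0, 16, 13, 17, 14, 5, 4, 6, 8, 9, 10, 11, 12, 3, 7, 2, 15, 1] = (1 16 15 2 13 3 17)(4 14 7 6)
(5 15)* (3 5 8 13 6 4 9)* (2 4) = (2 4 9 3 5 15 8 13 6) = [0, 1, 4, 5, 9, 15, 2, 7, 13, 3, 10, 11, 12, 6, 14, 8]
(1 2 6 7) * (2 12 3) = [0, 12, 6, 2, 4, 5, 7, 1, 8, 9, 10, 11, 3] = (1 12 3 2 6 7)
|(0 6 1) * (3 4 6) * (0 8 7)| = |(0 3 4 6 1 8 7)| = 7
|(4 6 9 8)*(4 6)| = 3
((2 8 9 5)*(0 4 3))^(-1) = (0 3 4)(2 5 9 8)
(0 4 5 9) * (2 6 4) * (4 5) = [2, 1, 6, 3, 4, 9, 5, 7, 8, 0] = (0 2 6 5 9)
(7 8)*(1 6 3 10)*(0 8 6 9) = (0 8 7 6 3 10 1 9) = [8, 9, 2, 10, 4, 5, 3, 6, 7, 0, 1]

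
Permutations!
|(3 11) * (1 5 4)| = |(1 5 4)(3 11)| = 6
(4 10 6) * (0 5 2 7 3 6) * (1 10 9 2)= (0 5 1 10)(2 7 3 6 4 9)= [5, 10, 7, 6, 9, 1, 4, 3, 8, 2, 0]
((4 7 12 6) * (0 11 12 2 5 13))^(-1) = (0 13 5 2 7 4 6 12 11)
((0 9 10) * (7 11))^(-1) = ((0 9 10)(7 11))^(-1) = (0 10 9)(7 11)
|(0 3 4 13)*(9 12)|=|(0 3 4 13)(9 12)|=4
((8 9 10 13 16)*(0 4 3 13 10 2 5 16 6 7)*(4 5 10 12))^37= (0 6 3 12 2 8 5 7 13 4 10 9 16)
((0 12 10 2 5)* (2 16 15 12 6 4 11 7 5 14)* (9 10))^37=(0 6 4 11 7 5)(2 14)(9 16 12 10 15)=((0 6 4 11 7 5)(2 14)(9 10 16 15 12))^37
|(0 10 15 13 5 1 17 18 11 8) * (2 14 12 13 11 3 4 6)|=55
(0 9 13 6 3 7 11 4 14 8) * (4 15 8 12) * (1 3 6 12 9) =(0 1 3 7 11 15 8)(4 14 9 13 12) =[1, 3, 2, 7, 14, 5, 6, 11, 0, 13, 10, 15, 4, 12, 9, 8]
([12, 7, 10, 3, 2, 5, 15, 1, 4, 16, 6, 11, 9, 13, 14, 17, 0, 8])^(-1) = [16, 7, 4, 3, 8, 5, 10, 1, 17, 12, 2, 11, 0, 13, 14, 6, 9, 15]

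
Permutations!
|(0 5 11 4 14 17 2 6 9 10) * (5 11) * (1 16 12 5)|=|(0 11 4 14 17 2 6 9 10)(1 16 12 5)|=36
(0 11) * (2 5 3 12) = (0 11)(2 5 3 12) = [11, 1, 5, 12, 4, 3, 6, 7, 8, 9, 10, 0, 2]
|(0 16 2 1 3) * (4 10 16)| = 7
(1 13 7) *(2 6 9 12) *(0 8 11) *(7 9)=(0 8 11)(1 13 9 12 2 6 7)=[8, 13, 6, 3, 4, 5, 7, 1, 11, 12, 10, 0, 2, 9]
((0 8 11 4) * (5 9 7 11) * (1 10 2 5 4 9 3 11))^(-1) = (0 4 8)(1 7 9 11 3 5 2 10)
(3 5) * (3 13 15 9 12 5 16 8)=(3 16 8)(5 13 15 9 12)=[0, 1, 2, 16, 4, 13, 6, 7, 3, 12, 10, 11, 5, 15, 14, 9, 8]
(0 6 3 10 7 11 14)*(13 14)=(0 6 3 10 7 11 13 14)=[6, 1, 2, 10, 4, 5, 3, 11, 8, 9, 7, 13, 12, 14, 0]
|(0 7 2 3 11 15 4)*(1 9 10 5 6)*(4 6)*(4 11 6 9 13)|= |(0 7 2 3 6 1 13 4)(5 11 15 9 10)|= 40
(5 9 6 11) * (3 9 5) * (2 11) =(2 11 3 9 6) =[0, 1, 11, 9, 4, 5, 2, 7, 8, 6, 10, 3]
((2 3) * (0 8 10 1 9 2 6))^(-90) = (0 3 9 10)(1 8 6 2)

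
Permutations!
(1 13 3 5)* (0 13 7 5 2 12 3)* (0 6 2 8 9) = (0 13 6 2 12 3 8 9)(1 7 5) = [13, 7, 12, 8, 4, 1, 2, 5, 9, 0, 10, 11, 3, 6]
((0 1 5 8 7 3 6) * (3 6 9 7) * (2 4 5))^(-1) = ((0 1 2 4 5 8 3 9 7 6))^(-1) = (0 6 7 9 3 8 5 4 2 1)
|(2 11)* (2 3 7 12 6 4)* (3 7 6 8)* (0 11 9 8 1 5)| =6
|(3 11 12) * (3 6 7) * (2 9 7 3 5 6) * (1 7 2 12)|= |(12)(1 7 5 6 3 11)(2 9)|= 6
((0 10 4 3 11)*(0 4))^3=((0 10)(3 11 4))^3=(11)(0 10)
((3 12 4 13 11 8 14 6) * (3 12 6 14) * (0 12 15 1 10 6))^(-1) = ((0 12 4 13 11 8 3)(1 10 6 15))^(-1) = (0 3 8 11 13 4 12)(1 15 6 10)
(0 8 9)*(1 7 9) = (0 8 1 7 9) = [8, 7, 2, 3, 4, 5, 6, 9, 1, 0]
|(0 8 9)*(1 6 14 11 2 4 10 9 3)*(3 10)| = 28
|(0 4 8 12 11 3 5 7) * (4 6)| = 9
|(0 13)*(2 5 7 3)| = |(0 13)(2 5 7 3)| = 4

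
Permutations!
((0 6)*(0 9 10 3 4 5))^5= (0 4 10 6 5 3 9)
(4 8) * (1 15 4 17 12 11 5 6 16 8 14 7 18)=(1 15 4 14 7 18)(5 6 16 8 17 12 11)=[0, 15, 2, 3, 14, 6, 16, 18, 17, 9, 10, 5, 11, 13, 7, 4, 8, 12, 1]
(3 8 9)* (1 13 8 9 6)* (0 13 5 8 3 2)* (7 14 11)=(0 13 3 9 2)(1 5 8 6)(7 14 11)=[13, 5, 0, 9, 4, 8, 1, 14, 6, 2, 10, 7, 12, 3, 11]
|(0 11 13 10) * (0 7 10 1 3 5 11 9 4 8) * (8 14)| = 10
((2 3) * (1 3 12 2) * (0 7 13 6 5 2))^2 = ((0 7 13 6 5 2 12)(1 3))^2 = (0 13 5 12 7 6 2)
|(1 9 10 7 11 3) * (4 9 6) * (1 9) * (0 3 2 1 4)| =|(0 3 9 10 7 11 2 1 6)| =9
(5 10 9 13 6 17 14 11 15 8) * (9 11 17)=(5 10 11 15 8)(6 9 13)(14 17)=[0, 1, 2, 3, 4, 10, 9, 7, 5, 13, 11, 15, 12, 6, 17, 8, 16, 14]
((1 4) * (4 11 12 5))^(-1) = (1 4 5 12 11)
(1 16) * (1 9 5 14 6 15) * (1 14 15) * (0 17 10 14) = [17, 16, 2, 3, 4, 15, 1, 7, 8, 5, 14, 11, 12, 13, 6, 0, 9, 10] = (0 17 10 14 6 1 16 9 5 15)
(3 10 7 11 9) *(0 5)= [5, 1, 2, 10, 4, 0, 6, 11, 8, 3, 7, 9]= (0 5)(3 10 7 11 9)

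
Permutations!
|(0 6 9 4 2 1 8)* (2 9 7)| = 6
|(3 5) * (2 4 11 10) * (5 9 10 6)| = 8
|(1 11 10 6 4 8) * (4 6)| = |(1 11 10 4 8)| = 5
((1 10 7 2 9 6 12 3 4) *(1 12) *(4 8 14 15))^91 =(1 10 7 2 9 6)(3 8 14 15 4 12)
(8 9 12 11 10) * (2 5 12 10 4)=(2 5 12 11 4)(8 9 10)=[0, 1, 5, 3, 2, 12, 6, 7, 9, 10, 8, 4, 11]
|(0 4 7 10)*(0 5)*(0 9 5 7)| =2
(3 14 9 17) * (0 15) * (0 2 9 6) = (0 15 2 9 17 3 14 6) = [15, 1, 9, 14, 4, 5, 0, 7, 8, 17, 10, 11, 12, 13, 6, 2, 16, 3]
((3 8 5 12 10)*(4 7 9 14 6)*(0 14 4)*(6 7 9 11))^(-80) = (14)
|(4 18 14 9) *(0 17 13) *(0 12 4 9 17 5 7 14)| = |(0 5 7 14 17 13 12 4 18)| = 9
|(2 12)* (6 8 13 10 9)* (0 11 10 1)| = 8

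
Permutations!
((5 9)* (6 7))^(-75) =(5 9)(6 7)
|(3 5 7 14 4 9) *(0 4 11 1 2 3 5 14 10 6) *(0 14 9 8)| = 30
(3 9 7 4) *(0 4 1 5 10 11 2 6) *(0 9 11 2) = [4, 5, 6, 11, 3, 10, 9, 1, 8, 7, 2, 0] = (0 4 3 11)(1 5 10 2 6 9 7)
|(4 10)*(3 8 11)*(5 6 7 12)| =|(3 8 11)(4 10)(5 6 7 12)| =12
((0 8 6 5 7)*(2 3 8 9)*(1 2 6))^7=((0 9 6 5 7)(1 2 3 8))^7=(0 6 7 9 5)(1 8 3 2)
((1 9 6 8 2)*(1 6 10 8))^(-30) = (10)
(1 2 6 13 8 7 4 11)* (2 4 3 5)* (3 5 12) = (1 4 11)(2 6 13 8 7 5)(3 12) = [0, 4, 6, 12, 11, 2, 13, 5, 7, 9, 10, 1, 3, 8]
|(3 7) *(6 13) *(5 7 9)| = |(3 9 5 7)(6 13)| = 4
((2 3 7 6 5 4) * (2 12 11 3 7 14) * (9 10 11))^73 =((2 7 6 5 4 12 9 10 11 3 14))^73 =(2 10 5 14 9 6 3 12 7 11 4)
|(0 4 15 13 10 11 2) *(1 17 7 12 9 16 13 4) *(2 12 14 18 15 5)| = |(0 1 17 7 14 18 15 4 5 2)(9 16 13 10 11 12)| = 30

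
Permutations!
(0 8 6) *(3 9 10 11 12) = (0 8 6)(3 9 10 11 12) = [8, 1, 2, 9, 4, 5, 0, 7, 6, 10, 11, 12, 3]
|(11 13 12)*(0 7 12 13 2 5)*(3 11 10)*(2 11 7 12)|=7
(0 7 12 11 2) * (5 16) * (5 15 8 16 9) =(0 7 12 11 2)(5 9)(8 16 15) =[7, 1, 0, 3, 4, 9, 6, 12, 16, 5, 10, 2, 11, 13, 14, 8, 15]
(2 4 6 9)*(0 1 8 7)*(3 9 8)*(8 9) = (0 1 3 8 7)(2 4 6 9) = [1, 3, 4, 8, 6, 5, 9, 0, 7, 2]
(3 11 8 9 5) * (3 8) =(3 11)(5 8 9) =[0, 1, 2, 11, 4, 8, 6, 7, 9, 5, 10, 3]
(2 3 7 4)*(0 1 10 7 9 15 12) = [1, 10, 3, 9, 2, 5, 6, 4, 8, 15, 7, 11, 0, 13, 14, 12] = (0 1 10 7 4 2 3 9 15 12)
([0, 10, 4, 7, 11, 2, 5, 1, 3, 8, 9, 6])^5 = (11)(1 7 3 8 9 10)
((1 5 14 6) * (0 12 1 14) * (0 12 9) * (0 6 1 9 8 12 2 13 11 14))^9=(0 6 9 12 8)(1 13)(2 14)(5 11)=((0 8 12 9 6)(1 5 2 13 11 14))^9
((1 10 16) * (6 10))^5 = ((1 6 10 16))^5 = (1 6 10 16)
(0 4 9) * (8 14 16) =(0 4 9)(8 14 16) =[4, 1, 2, 3, 9, 5, 6, 7, 14, 0, 10, 11, 12, 13, 16, 15, 8]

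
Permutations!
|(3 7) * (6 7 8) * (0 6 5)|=|(0 6 7 3 8 5)|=6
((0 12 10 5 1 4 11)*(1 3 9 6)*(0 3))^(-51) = ((0 12 10 5)(1 4 11 3 9 6))^(-51) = (0 12 10 5)(1 3)(4 9)(6 11)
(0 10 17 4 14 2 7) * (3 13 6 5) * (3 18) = (0 10 17 4 14 2 7)(3 13 6 5 18) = [10, 1, 7, 13, 14, 18, 5, 0, 8, 9, 17, 11, 12, 6, 2, 15, 16, 4, 3]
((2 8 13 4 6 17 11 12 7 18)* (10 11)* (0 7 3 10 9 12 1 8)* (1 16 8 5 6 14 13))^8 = (18)(1 11 12 6 8 10 9 5 16 3 17)(4 13 14)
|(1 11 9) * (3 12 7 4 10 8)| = 6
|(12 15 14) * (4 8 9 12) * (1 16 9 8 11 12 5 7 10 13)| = 35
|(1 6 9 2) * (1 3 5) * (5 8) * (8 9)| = 12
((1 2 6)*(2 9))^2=(1 2)(6 9)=((1 9 2 6))^2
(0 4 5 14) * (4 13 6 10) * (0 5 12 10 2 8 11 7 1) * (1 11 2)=[13, 0, 8, 3, 12, 14, 1, 11, 2, 9, 4, 7, 10, 6, 5]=(0 13 6 1)(2 8)(4 12 10)(5 14)(7 11)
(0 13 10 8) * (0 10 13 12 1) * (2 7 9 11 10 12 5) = (13)(0 5 2 7 9 11 10 8 12 1) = [5, 0, 7, 3, 4, 2, 6, 9, 12, 11, 8, 10, 1, 13]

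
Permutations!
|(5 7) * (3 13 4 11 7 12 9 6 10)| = 10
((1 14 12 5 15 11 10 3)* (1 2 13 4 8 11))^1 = (1 14 12 5 15)(2 13 4 8 11 10 3)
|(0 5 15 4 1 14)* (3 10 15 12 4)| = |(0 5 12 4 1 14)(3 10 15)| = 6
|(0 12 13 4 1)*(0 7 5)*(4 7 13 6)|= 8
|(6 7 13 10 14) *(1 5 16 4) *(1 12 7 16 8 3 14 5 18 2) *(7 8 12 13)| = 30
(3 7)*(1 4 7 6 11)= (1 4 7 3 6 11)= [0, 4, 2, 6, 7, 5, 11, 3, 8, 9, 10, 1]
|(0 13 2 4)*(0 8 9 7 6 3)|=9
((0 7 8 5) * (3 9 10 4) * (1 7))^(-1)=(0 5 8 7 1)(3 4 10 9)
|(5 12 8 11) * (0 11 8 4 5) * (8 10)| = |(0 11)(4 5 12)(8 10)| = 6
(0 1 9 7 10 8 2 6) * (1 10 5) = (0 10 8 2 6)(1 9 7 5) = [10, 9, 6, 3, 4, 1, 0, 5, 2, 7, 8]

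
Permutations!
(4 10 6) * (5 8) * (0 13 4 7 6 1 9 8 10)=(0 13 4)(1 9 8 5 10)(6 7)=[13, 9, 2, 3, 0, 10, 7, 6, 5, 8, 1, 11, 12, 4]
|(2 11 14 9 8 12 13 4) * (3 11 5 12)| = 5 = |(2 5 12 13 4)(3 11 14 9 8)|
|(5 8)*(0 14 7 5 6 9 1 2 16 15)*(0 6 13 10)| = |(0 14 7 5 8 13 10)(1 2 16 15 6 9)| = 42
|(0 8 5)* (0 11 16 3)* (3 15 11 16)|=7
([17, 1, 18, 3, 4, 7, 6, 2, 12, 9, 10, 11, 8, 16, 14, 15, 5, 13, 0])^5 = (0 7 13 18 5 17 2 16)(8 12)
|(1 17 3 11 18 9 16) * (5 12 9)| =|(1 17 3 11 18 5 12 9 16)| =9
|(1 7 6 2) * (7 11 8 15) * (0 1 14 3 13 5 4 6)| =|(0 1 11 8 15 7)(2 14 3 13 5 4 6)| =42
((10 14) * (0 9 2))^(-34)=(14)(0 2 9)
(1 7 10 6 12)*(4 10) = (1 7 4 10 6 12) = [0, 7, 2, 3, 10, 5, 12, 4, 8, 9, 6, 11, 1]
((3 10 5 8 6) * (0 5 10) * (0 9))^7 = ((10)(0 5 8 6 3 9))^7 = (10)(0 5 8 6 3 9)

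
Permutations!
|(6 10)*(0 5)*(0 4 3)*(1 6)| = |(0 5 4 3)(1 6 10)| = 12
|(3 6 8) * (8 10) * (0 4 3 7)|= 7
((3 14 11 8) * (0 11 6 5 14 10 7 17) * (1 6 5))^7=(17)(1 6)(5 14)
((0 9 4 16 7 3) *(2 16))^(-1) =((0 9 4 2 16 7 3))^(-1) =(0 3 7 16 2 4 9)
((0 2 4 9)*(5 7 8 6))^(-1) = (0 9 4 2)(5 6 8 7)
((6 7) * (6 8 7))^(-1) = ((7 8))^(-1) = (7 8)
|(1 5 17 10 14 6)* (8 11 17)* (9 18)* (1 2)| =|(1 5 8 11 17 10 14 6 2)(9 18)| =18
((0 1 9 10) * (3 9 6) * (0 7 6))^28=(3 7 9 6 10)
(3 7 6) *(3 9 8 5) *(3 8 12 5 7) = (5 8 7 6 9 12) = [0, 1, 2, 3, 4, 8, 9, 6, 7, 12, 10, 11, 5]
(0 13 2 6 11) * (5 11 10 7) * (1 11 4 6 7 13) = (0 1 11)(2 7 5 4 6 10 13) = [1, 11, 7, 3, 6, 4, 10, 5, 8, 9, 13, 0, 12, 2]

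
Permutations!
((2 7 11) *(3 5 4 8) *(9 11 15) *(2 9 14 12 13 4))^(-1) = ((2 7 15 14 12 13 4 8 3 5)(9 11))^(-1) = (2 5 3 8 4 13 12 14 15 7)(9 11)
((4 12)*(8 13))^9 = ((4 12)(8 13))^9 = (4 12)(8 13)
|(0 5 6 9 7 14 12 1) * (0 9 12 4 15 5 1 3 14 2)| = |(0 1 9 7 2)(3 14 4 15 5 6 12)| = 35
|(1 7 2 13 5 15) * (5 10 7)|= 12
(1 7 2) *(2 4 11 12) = (1 7 4 11 12 2) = [0, 7, 1, 3, 11, 5, 6, 4, 8, 9, 10, 12, 2]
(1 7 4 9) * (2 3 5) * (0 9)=(0 9 1 7 4)(2 3 5)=[9, 7, 3, 5, 0, 2, 6, 4, 8, 1]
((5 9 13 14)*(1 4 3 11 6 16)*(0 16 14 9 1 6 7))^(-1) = ((0 16 6 14 5 1 4 3 11 7)(9 13))^(-1) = (0 7 11 3 4 1 5 14 6 16)(9 13)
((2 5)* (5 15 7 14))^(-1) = ((2 15 7 14 5))^(-1) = (2 5 14 7 15)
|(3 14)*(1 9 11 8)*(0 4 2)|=|(0 4 2)(1 9 11 8)(3 14)|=12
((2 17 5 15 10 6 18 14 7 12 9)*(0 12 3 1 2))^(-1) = ((0 12 9)(1 2 17 5 15 10 6 18 14 7 3))^(-1) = (0 9 12)(1 3 7 14 18 6 10 15 5 17 2)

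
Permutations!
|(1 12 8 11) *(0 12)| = 5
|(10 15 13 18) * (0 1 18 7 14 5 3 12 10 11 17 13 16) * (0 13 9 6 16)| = 16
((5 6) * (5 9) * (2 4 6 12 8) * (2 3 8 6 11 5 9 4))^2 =(4 5 6 11 12)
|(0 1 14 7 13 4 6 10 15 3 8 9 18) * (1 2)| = |(0 2 1 14 7 13 4 6 10 15 3 8 9 18)| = 14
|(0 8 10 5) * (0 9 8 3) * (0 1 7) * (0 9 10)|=|(0 3 1 7 9 8)(5 10)|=6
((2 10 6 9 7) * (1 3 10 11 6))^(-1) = (1 10 3)(2 7 9 6 11) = ((1 3 10)(2 11 6 9 7))^(-1)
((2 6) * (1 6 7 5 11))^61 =((1 6 2 7 5 11))^61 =(1 6 2 7 5 11)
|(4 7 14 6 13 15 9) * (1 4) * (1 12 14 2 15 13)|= 9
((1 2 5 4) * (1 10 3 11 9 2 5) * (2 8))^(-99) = (11)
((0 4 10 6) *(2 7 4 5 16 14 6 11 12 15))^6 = ((0 5 16 14 6)(2 7 4 10 11 12 15))^6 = (0 5 16 14 6)(2 15 12 11 10 4 7)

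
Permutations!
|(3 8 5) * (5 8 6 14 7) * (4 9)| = 10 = |(3 6 14 7 5)(4 9)|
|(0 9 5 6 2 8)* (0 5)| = 4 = |(0 9)(2 8 5 6)|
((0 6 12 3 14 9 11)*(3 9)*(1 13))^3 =(0 9 6 11 12)(1 13)(3 14)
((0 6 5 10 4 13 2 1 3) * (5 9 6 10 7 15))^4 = ((0 10 4 13 2 1 3)(5 7 15)(6 9))^4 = (0 2 10 1 4 3 13)(5 7 15)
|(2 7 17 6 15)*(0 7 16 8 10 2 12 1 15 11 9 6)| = |(0 7 17)(1 15 12)(2 16 8 10)(6 11 9)| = 12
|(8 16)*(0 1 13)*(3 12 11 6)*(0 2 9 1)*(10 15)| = 4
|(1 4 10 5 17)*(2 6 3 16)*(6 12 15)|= 30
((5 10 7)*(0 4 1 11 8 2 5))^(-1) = (0 7 10 5 2 8 11 1 4)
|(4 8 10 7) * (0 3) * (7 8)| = 2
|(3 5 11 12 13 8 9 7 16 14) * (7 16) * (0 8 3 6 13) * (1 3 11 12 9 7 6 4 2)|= 15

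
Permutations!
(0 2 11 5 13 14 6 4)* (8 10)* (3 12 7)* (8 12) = (0 2 11 5 13 14 6 4)(3 8 10 12 7) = [2, 1, 11, 8, 0, 13, 4, 3, 10, 9, 12, 5, 7, 14, 6]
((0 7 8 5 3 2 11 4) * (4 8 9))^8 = (2 5 11 3 8)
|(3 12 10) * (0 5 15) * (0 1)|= |(0 5 15 1)(3 12 10)|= 12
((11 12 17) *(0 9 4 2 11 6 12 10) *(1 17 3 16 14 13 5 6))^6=(17)(3 12 6 5 13 14 16)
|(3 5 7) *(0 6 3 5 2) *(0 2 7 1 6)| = 5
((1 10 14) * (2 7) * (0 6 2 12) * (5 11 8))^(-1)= ((0 6 2 7 12)(1 10 14)(5 11 8))^(-1)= (0 12 7 2 6)(1 14 10)(5 8 11)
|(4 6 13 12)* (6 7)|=5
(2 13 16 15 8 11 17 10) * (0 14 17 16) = [14, 1, 13, 3, 4, 5, 6, 7, 11, 9, 2, 16, 12, 0, 17, 8, 15, 10] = (0 14 17 10 2 13)(8 11 16 15)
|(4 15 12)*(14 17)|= 6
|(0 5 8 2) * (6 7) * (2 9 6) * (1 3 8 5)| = 8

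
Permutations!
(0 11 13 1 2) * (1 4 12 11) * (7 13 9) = (0 1 2)(4 12 11 9 7 13) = [1, 2, 0, 3, 12, 5, 6, 13, 8, 7, 10, 9, 11, 4]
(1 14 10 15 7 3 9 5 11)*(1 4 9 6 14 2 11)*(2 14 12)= (1 14 10 15 7 3 6 12 2 11 4 9 5)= [0, 14, 11, 6, 9, 1, 12, 3, 8, 5, 15, 4, 2, 13, 10, 7]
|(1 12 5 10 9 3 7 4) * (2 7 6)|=|(1 12 5 10 9 3 6 2 7 4)|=10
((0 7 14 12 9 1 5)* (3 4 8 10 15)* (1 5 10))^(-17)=(0 7 14 12 9 5)(1 10 15 3 4 8)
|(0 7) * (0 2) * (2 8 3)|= 5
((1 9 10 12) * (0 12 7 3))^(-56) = (12)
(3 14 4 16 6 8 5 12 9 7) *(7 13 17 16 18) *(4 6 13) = (3 14 6 8 5 12 9 4 18 7)(13 17 16) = [0, 1, 2, 14, 18, 12, 8, 3, 5, 4, 10, 11, 9, 17, 6, 15, 13, 16, 7]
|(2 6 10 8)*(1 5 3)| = |(1 5 3)(2 6 10 8)| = 12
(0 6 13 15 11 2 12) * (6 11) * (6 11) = (0 6 13 15 11 2 12) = [6, 1, 12, 3, 4, 5, 13, 7, 8, 9, 10, 2, 0, 15, 14, 11]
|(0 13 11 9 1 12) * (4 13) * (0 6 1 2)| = 6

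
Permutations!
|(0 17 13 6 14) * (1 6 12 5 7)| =9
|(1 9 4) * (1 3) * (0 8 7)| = 12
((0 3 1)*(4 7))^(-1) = ((0 3 1)(4 7))^(-1) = (0 1 3)(4 7)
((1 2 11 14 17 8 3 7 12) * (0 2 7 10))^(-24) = ((0 2 11 14 17 8 3 10)(1 7 12))^(-24) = (17)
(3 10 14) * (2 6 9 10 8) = (2 6 9 10 14 3 8) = [0, 1, 6, 8, 4, 5, 9, 7, 2, 10, 14, 11, 12, 13, 3]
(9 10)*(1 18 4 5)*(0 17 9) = (0 17 9 10)(1 18 4 5) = [17, 18, 2, 3, 5, 1, 6, 7, 8, 10, 0, 11, 12, 13, 14, 15, 16, 9, 4]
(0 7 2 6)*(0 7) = (2 6 7) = [0, 1, 6, 3, 4, 5, 7, 2]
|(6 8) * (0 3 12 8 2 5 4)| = 8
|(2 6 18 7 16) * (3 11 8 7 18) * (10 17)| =|(18)(2 6 3 11 8 7 16)(10 17)| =14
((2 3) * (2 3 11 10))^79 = ((2 11 10))^79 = (2 11 10)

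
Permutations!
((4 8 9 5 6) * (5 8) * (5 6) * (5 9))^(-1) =(4 6)(5 8 9)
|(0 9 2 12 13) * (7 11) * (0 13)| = 4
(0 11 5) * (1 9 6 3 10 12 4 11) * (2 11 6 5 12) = [1, 9, 11, 10, 6, 0, 3, 7, 8, 5, 2, 12, 4] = (0 1 9 5)(2 11 12 4 6 3 10)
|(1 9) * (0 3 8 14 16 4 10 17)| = |(0 3 8 14 16 4 10 17)(1 9)| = 8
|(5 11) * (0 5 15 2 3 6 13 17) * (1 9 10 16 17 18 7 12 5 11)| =|(0 11 15 2 3 6 13 18 7 12 5 1 9 10 16 17)| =16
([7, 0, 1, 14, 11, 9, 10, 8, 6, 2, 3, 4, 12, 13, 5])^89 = (0 7 8 6 10 3 14 5 9 2 1)(4 11)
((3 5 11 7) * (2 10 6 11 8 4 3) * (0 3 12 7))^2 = ((0 3 5 8 4 12 7 2 10 6 11))^2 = (0 5 4 7 10 11 3 8 12 2 6)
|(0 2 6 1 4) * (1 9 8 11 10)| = |(0 2 6 9 8 11 10 1 4)| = 9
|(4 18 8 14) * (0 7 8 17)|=7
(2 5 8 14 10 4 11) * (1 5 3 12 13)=[0, 5, 3, 12, 11, 8, 6, 7, 14, 9, 4, 2, 13, 1, 10]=(1 5 8 14 10 4 11 2 3 12 13)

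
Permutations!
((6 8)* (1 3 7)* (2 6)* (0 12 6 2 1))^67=(0 1 12 3 6 7 8)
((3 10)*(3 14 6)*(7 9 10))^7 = ((3 7 9 10 14 6))^7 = (3 7 9 10 14 6)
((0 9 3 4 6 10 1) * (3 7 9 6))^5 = ((0 6 10 1)(3 4)(7 9))^5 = (0 6 10 1)(3 4)(7 9)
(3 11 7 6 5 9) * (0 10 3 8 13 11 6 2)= (0 10 3 6 5 9 8 13 11 7 2)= [10, 1, 0, 6, 4, 9, 5, 2, 13, 8, 3, 7, 12, 11]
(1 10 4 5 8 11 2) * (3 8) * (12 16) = [0, 10, 1, 8, 5, 3, 6, 7, 11, 9, 4, 2, 16, 13, 14, 15, 12] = (1 10 4 5 3 8 11 2)(12 16)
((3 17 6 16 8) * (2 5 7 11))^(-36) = ((2 5 7 11)(3 17 6 16 8))^(-36) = (3 8 16 6 17)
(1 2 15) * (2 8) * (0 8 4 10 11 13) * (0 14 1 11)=(0 8 2 15 11 13 14 1 4 10)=[8, 4, 15, 3, 10, 5, 6, 7, 2, 9, 0, 13, 12, 14, 1, 11]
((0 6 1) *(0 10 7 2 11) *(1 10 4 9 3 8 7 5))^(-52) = ((0 6 10 5 1 4 9 3 8 7 2 11))^(-52) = (0 8 1)(2 9 10)(3 5 11)(4 6 7)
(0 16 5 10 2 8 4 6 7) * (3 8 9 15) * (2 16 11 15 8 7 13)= (0 11 15 3 7)(2 9 8 4 6 13)(5 10 16)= [11, 1, 9, 7, 6, 10, 13, 0, 4, 8, 16, 15, 12, 2, 14, 3, 5]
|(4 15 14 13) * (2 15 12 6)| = 7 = |(2 15 14 13 4 12 6)|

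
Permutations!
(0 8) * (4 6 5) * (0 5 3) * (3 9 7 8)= (0 3)(4 6 9 7 8 5)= [3, 1, 2, 0, 6, 4, 9, 8, 5, 7]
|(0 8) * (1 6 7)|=6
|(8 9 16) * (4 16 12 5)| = 6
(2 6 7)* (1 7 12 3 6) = [0, 7, 1, 6, 4, 5, 12, 2, 8, 9, 10, 11, 3] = (1 7 2)(3 6 12)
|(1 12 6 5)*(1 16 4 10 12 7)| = |(1 7)(4 10 12 6 5 16)| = 6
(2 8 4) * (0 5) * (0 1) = (0 5 1)(2 8 4) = [5, 0, 8, 3, 2, 1, 6, 7, 4]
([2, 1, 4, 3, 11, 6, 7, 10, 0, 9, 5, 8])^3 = (0 11 2 8 4)(5 10 7 6)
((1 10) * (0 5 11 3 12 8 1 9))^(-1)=((0 5 11 3 12 8 1 10 9))^(-1)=(0 9 10 1 8 12 3 11 5)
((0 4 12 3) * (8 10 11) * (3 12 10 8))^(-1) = (12)(0 3 11 10 4)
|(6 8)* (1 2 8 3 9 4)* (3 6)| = 6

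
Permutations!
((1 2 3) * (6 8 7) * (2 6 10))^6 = ((1 6 8 7 10 2 3))^6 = (1 3 2 10 7 8 6)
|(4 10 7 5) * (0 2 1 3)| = |(0 2 1 3)(4 10 7 5)| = 4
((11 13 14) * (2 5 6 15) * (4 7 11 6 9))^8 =((2 5 9 4 7 11 13 14 6 15))^8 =(2 6 13 7 9)(4 5 15 14 11)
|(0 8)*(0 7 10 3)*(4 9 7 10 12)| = 4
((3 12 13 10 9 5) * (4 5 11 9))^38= (3 13 4)(5 12 10)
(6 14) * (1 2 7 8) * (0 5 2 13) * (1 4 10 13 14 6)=(0 5 2 7 8 4 10 13)(1 14)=[5, 14, 7, 3, 10, 2, 6, 8, 4, 9, 13, 11, 12, 0, 1]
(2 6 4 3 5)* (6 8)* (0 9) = (0 9)(2 8 6 4 3 5) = [9, 1, 8, 5, 3, 2, 4, 7, 6, 0]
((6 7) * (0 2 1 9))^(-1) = ((0 2 1 9)(6 7))^(-1) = (0 9 1 2)(6 7)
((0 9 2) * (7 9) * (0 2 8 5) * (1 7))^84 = ((0 1 7 9 8 5))^84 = (9)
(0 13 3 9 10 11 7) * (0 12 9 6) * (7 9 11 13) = (0 7 12 11 9 10 13 3 6) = [7, 1, 2, 6, 4, 5, 0, 12, 8, 10, 13, 9, 11, 3]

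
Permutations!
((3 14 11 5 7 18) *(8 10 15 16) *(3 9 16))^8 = (3 8 18 11 15 16 7 14 10 9 5)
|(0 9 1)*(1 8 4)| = |(0 9 8 4 1)| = 5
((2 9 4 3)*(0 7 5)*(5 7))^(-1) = (0 5)(2 3 4 9)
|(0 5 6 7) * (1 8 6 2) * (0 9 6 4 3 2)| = 30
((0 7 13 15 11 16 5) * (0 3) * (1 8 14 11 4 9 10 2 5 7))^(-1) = ((0 1 8 14 11 16 7 13 15 4 9 10 2 5 3))^(-1) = (0 3 5 2 10 9 4 15 13 7 16 11 14 8 1)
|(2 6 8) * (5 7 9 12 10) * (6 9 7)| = 7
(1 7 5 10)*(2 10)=[0, 7, 10, 3, 4, 2, 6, 5, 8, 9, 1]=(1 7 5 2 10)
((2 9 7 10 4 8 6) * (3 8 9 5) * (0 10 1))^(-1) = (0 1 7 9 4 10)(2 6 8 3 5)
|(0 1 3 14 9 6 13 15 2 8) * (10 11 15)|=|(0 1 3 14 9 6 13 10 11 15 2 8)|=12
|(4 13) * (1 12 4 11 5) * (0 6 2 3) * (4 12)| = 20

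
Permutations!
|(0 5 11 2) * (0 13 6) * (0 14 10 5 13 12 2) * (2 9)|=21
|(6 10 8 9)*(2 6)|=5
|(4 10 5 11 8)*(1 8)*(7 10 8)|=10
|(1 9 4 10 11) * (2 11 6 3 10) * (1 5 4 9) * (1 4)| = |(1 4 2 11 5)(3 10 6)| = 15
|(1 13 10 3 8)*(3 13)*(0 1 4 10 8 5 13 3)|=6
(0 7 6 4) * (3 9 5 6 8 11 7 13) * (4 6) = (0 13 3 9 5 4)(7 8 11) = [13, 1, 2, 9, 0, 4, 6, 8, 11, 5, 10, 7, 12, 3]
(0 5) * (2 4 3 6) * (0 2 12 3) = (0 5 2 4)(3 6 12) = [5, 1, 4, 6, 0, 2, 12, 7, 8, 9, 10, 11, 3]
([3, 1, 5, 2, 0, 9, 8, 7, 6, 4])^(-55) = (0 4 9 5 2 3)(6 8)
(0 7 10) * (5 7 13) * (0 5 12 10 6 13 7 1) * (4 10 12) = (0 7 6 13 4 10 5 1) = [7, 0, 2, 3, 10, 1, 13, 6, 8, 9, 5, 11, 12, 4]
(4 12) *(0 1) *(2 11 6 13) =[1, 0, 11, 3, 12, 5, 13, 7, 8, 9, 10, 6, 4, 2] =(0 1)(2 11 6 13)(4 12)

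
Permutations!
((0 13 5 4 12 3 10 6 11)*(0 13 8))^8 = ((0 8)(3 10 6 11 13 5 4 12))^8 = (13)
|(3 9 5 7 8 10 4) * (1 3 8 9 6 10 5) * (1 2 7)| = 21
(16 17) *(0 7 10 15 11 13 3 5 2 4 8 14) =(0 7 10 15 11 13 3 5 2 4 8 14)(16 17) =[7, 1, 4, 5, 8, 2, 6, 10, 14, 9, 15, 13, 12, 3, 0, 11, 17, 16]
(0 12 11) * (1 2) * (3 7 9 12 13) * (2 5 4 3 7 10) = [13, 5, 1, 10, 3, 4, 6, 9, 8, 12, 2, 0, 11, 7] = (0 13 7 9 12 11)(1 5 4 3 10 2)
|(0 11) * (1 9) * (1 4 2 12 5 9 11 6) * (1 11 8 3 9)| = 24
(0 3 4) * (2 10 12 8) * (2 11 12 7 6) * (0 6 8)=[3, 1, 10, 4, 6, 5, 2, 8, 11, 9, 7, 12, 0]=(0 3 4 6 2 10 7 8 11 12)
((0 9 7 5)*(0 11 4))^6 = (11)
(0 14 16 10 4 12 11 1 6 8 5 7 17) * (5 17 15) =[14, 6, 2, 3, 12, 7, 8, 15, 17, 9, 4, 1, 11, 13, 16, 5, 10, 0] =(0 14 16 10 4 12 11 1 6 8 17)(5 7 15)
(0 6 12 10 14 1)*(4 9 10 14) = [6, 0, 2, 3, 9, 5, 12, 7, 8, 10, 4, 11, 14, 13, 1] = (0 6 12 14 1)(4 9 10)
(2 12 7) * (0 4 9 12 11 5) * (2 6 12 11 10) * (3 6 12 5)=[4, 1, 10, 6, 9, 0, 5, 12, 8, 11, 2, 3, 7]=(0 4 9 11 3 6 5)(2 10)(7 12)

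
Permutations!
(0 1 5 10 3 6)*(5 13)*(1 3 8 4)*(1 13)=(0 3 6)(4 13 5 10 8)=[3, 1, 2, 6, 13, 10, 0, 7, 4, 9, 8, 11, 12, 5]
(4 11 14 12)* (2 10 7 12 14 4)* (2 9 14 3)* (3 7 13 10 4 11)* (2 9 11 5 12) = (2 4 3 9 14 7)(5 12 11)(10 13) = [0, 1, 4, 9, 3, 12, 6, 2, 8, 14, 13, 5, 11, 10, 7]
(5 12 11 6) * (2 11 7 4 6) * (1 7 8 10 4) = [0, 7, 11, 3, 6, 12, 5, 1, 10, 9, 4, 2, 8] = (1 7)(2 11)(4 6 5 12 8 10)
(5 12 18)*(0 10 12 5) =(0 10 12 18) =[10, 1, 2, 3, 4, 5, 6, 7, 8, 9, 12, 11, 18, 13, 14, 15, 16, 17, 0]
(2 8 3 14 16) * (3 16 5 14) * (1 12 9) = (1 12 9)(2 8 16)(5 14) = [0, 12, 8, 3, 4, 14, 6, 7, 16, 1, 10, 11, 9, 13, 5, 15, 2]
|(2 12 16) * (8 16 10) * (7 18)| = |(2 12 10 8 16)(7 18)| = 10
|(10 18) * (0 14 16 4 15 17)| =|(0 14 16 4 15 17)(10 18)| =6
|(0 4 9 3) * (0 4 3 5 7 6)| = 7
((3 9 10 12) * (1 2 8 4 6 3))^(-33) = (1 4 9)(2 6 10)(3 12 8)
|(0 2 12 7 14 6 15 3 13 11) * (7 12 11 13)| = |(0 2 11)(3 7 14 6 15)| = 15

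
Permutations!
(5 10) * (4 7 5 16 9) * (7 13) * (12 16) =(4 13 7 5 10 12 16 9) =[0, 1, 2, 3, 13, 10, 6, 5, 8, 4, 12, 11, 16, 7, 14, 15, 9]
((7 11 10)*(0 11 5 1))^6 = (11) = ((0 11 10 7 5 1))^6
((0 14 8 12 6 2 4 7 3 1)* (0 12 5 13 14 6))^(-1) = ((0 6 2 4 7 3 1 12)(5 13 14 8))^(-1) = (0 12 1 3 7 4 2 6)(5 8 14 13)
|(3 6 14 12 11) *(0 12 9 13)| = |(0 12 11 3 6 14 9 13)| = 8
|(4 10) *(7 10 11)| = |(4 11 7 10)| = 4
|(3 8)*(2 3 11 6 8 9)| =|(2 3 9)(6 8 11)| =3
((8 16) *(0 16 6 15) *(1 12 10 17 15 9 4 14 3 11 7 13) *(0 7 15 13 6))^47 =(0 8 16)(1 10 13 12 17)(3 14 4 9 6 7 15 11)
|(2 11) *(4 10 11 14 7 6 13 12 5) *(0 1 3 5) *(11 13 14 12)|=|(0 1 3 5 4 10 13 11 2 12)(6 14 7)|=30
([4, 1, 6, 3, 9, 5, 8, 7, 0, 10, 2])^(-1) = [8, 1, 10, 3, 0, 5, 2, 7, 6, 4, 9]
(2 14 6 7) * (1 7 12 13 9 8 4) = [0, 7, 14, 3, 1, 5, 12, 2, 4, 8, 10, 11, 13, 9, 6] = (1 7 2 14 6 12 13 9 8 4)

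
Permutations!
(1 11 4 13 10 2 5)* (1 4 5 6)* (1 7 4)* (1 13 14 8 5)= (1 11)(2 6 7 4 14 8 5 13 10)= [0, 11, 6, 3, 14, 13, 7, 4, 5, 9, 2, 1, 12, 10, 8]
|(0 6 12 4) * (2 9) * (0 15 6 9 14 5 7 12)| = 10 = |(0 9 2 14 5 7 12 4 15 6)|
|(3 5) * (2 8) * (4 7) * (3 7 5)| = 6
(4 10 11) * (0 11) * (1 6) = (0 11 4 10)(1 6) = [11, 6, 2, 3, 10, 5, 1, 7, 8, 9, 0, 4]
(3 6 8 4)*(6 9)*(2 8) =(2 8 4 3 9 6) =[0, 1, 8, 9, 3, 5, 2, 7, 4, 6]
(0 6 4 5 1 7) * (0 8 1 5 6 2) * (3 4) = [2, 7, 0, 4, 6, 5, 3, 8, 1] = (0 2)(1 7 8)(3 4 6)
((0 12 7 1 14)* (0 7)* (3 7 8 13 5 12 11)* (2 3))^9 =(0 5 8 1 3 11 12 13 14 7 2)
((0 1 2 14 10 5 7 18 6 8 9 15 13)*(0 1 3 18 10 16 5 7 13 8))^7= ((0 3 18 6)(1 2 14 16 5 13)(7 10)(8 9 15))^7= (0 6 18 3)(1 2 14 16 5 13)(7 10)(8 9 15)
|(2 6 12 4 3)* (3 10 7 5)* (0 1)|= 8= |(0 1)(2 6 12 4 10 7 5 3)|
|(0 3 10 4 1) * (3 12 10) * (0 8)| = |(0 12 10 4 1 8)| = 6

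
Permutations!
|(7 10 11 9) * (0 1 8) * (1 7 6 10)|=4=|(0 7 1 8)(6 10 11 9)|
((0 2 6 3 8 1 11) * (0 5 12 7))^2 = (0 6 8 11 12)(1 5 7 2 3)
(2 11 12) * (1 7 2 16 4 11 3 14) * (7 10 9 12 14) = (1 10 9 12 16 4 11 14)(2 3 7) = [0, 10, 3, 7, 11, 5, 6, 2, 8, 12, 9, 14, 16, 13, 1, 15, 4]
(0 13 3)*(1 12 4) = [13, 12, 2, 0, 1, 5, 6, 7, 8, 9, 10, 11, 4, 3] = (0 13 3)(1 12 4)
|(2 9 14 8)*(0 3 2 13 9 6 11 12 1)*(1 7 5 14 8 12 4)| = 84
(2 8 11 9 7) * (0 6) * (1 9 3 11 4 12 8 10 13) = (0 6)(1 9 7 2 10 13)(3 11)(4 12 8) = [6, 9, 10, 11, 12, 5, 0, 2, 4, 7, 13, 3, 8, 1]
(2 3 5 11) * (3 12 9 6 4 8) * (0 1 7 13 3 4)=[1, 7, 12, 5, 8, 11, 0, 13, 4, 6, 10, 2, 9, 3]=(0 1 7 13 3 5 11 2 12 9 6)(4 8)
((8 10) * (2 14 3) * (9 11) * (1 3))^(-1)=((1 3 2 14)(8 10)(9 11))^(-1)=(1 14 2 3)(8 10)(9 11)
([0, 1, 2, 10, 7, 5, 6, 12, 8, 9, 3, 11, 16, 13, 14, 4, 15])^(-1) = [0, 1, 2, 10, 15, 5, 6, 4, 8, 9, 3, 11, 7, 13, 14, 16, 12]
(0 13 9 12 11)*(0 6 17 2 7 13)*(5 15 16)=(2 7 13 9 12 11 6 17)(5 15 16)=[0, 1, 7, 3, 4, 15, 17, 13, 8, 12, 10, 6, 11, 9, 14, 16, 5, 2]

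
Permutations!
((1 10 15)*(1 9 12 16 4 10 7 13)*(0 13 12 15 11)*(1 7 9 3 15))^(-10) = (0 10 16 7)(4 12 13 11)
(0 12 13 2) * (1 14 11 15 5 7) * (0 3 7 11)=[12, 14, 3, 7, 4, 11, 6, 1, 8, 9, 10, 15, 13, 2, 0, 5]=(0 12 13 2 3 7 1 14)(5 11 15)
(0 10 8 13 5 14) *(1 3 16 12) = (0 10 8 13 5 14)(1 3 16 12) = [10, 3, 2, 16, 4, 14, 6, 7, 13, 9, 8, 11, 1, 5, 0, 15, 12]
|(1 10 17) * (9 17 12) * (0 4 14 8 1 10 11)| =|(0 4 14 8 1 11)(9 17 10 12)| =12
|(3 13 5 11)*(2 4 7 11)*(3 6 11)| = 6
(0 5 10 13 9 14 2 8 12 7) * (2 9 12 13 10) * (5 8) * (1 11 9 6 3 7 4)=(0 8 13 12 4 1 11 9 14 6 3 7)(2 5)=[8, 11, 5, 7, 1, 2, 3, 0, 13, 14, 10, 9, 4, 12, 6]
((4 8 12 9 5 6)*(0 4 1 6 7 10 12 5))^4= ((0 4 8 5 7 10 12 9)(1 6))^4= (0 7)(4 10)(5 9)(8 12)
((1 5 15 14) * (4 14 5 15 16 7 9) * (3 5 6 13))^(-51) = (1 3 9 15 5 4 6 16 14 13 7)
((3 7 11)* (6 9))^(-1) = (3 11 7)(6 9)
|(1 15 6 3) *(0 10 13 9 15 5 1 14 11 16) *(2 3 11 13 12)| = 12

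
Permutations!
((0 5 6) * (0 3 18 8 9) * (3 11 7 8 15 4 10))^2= ((0 5 6 11 7 8 9)(3 18 15 4 10))^2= (0 6 7 9 5 11 8)(3 15 10 18 4)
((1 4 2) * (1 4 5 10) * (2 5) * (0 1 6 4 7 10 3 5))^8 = ((0 1 2 7 10 6 4)(3 5))^8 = (0 1 2 7 10 6 4)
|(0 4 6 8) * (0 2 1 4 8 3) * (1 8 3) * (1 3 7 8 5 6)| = |(0 7 8 2 5 6 3)(1 4)| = 14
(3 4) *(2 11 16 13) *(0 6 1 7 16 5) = (0 6 1 7 16 13 2 11 5)(3 4) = [6, 7, 11, 4, 3, 0, 1, 16, 8, 9, 10, 5, 12, 2, 14, 15, 13]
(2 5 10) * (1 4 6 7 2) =(1 4 6 7 2 5 10) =[0, 4, 5, 3, 6, 10, 7, 2, 8, 9, 1]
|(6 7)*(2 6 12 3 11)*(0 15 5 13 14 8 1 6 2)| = 12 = |(0 15 5 13 14 8 1 6 7 12 3 11)|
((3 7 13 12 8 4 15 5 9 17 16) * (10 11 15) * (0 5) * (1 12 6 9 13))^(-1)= ((0 5 13 6 9 17 16 3 7 1 12 8 4 10 11 15))^(-1)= (0 15 11 10 4 8 12 1 7 3 16 17 9 6 13 5)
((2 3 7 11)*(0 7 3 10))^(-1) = ((0 7 11 2 10))^(-1) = (0 10 2 11 7)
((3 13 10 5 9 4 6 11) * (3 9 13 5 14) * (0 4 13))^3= ((0 4 6 11 9 13 10 14 3 5))^3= (0 11 10 5 6 13 3 4 9 14)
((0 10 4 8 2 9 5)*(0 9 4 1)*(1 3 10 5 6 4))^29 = (0 8 9 1 4 5 2 6)(3 10) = ((0 5 9 6 4 8 2 1)(3 10))^29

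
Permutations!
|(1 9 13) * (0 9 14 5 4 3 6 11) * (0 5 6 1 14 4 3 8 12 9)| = 11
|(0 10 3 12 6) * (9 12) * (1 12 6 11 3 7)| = |(0 10 7 1 12 11 3 9 6)| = 9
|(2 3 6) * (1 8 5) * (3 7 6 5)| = 12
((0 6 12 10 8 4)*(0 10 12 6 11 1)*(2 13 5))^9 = ((0 11 1)(2 13 5)(4 10 8))^9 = (13)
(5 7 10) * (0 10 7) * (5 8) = (0 10 8 5) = [10, 1, 2, 3, 4, 0, 6, 7, 5, 9, 8]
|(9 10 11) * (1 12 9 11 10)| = 3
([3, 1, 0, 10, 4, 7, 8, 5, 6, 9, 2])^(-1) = (0 2 10 3)(5 7)(6 8)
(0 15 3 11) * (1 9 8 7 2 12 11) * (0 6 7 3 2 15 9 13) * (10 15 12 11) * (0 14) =(0 9 8 3 1 13 14)(2 11 6 7 12 10 15) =[9, 13, 11, 1, 4, 5, 7, 12, 3, 8, 15, 6, 10, 14, 0, 2]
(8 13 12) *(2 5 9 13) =[0, 1, 5, 3, 4, 9, 6, 7, 2, 13, 10, 11, 8, 12] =(2 5 9 13 12 8)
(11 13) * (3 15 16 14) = (3 15 16 14)(11 13) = [0, 1, 2, 15, 4, 5, 6, 7, 8, 9, 10, 13, 12, 11, 3, 16, 14]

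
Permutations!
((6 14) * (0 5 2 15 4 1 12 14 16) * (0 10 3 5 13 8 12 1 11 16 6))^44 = (0 14 12 8 13)(2 16)(3 4)(5 11)(10 15)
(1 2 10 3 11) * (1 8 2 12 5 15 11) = [0, 12, 10, 1, 4, 15, 6, 7, 2, 9, 3, 8, 5, 13, 14, 11] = (1 12 5 15 11 8 2 10 3)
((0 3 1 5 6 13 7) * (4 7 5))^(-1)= (0 7 4 1 3)(5 13 6)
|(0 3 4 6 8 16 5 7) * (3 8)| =15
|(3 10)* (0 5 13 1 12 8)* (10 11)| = |(0 5 13 1 12 8)(3 11 10)| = 6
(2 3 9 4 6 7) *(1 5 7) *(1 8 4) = (1 5 7 2 3 9)(4 6 8) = [0, 5, 3, 9, 6, 7, 8, 2, 4, 1]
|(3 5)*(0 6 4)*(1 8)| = |(0 6 4)(1 8)(3 5)| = 6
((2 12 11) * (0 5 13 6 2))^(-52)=((0 5 13 6 2 12 11))^(-52)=(0 2 5 12 13 11 6)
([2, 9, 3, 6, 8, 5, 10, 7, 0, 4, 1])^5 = [1, 2, 9, 4, 6, 5, 8, 7, 10, 3, 0]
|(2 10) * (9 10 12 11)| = 5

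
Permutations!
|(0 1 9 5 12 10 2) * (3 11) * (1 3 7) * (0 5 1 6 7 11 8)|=12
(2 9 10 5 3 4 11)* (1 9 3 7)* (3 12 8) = (1 9 10 5 7)(2 12 8 3 4 11) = [0, 9, 12, 4, 11, 7, 6, 1, 3, 10, 5, 2, 8]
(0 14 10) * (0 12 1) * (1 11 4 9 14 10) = (0 10 12 11 4 9 14 1) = [10, 0, 2, 3, 9, 5, 6, 7, 8, 14, 12, 4, 11, 13, 1]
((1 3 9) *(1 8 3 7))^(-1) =(1 7)(3 8 9)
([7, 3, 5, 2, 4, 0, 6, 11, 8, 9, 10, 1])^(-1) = [5, 11, 3, 1, 4, 2, 6, 0, 8, 9, 10, 7]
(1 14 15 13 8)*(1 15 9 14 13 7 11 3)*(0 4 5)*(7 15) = [4, 13, 2, 1, 5, 0, 6, 11, 7, 14, 10, 3, 12, 8, 9, 15] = (15)(0 4 5)(1 13 8 7 11 3)(9 14)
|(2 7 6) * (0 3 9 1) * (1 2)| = 7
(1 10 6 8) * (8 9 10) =(1 8)(6 9 10) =[0, 8, 2, 3, 4, 5, 9, 7, 1, 10, 6]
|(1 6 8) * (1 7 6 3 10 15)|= |(1 3 10 15)(6 8 7)|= 12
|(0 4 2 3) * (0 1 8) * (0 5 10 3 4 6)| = 10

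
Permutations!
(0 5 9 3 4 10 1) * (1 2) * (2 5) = (0 2 1)(3 4 10 5 9) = [2, 0, 1, 4, 10, 9, 6, 7, 8, 3, 5]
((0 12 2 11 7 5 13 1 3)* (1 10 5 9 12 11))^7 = (0 3 1 2 12 9 7 11)(5 13 10)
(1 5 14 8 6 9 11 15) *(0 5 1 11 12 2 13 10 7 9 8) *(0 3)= [5, 1, 13, 0, 4, 14, 8, 9, 6, 12, 7, 15, 2, 10, 3, 11]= (0 5 14 3)(2 13 10 7 9 12)(6 8)(11 15)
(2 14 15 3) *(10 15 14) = (2 10 15 3) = [0, 1, 10, 2, 4, 5, 6, 7, 8, 9, 15, 11, 12, 13, 14, 3]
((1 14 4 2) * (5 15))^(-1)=((1 14 4 2)(5 15))^(-1)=(1 2 4 14)(5 15)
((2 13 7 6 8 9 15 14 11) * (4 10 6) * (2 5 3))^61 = ((2 13 7 4 10 6 8 9 15 14 11 5 3))^61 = (2 14 6 13 11 8 7 5 9 4 3 15 10)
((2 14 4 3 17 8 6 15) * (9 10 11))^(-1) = ((2 14 4 3 17 8 6 15)(9 10 11))^(-1) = (2 15 6 8 17 3 4 14)(9 11 10)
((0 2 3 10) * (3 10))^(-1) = (0 10 2)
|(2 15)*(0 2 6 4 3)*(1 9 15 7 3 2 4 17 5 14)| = |(0 4 2 7 3)(1 9 15 6 17 5 14)| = 35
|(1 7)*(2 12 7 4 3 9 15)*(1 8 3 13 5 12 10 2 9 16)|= 18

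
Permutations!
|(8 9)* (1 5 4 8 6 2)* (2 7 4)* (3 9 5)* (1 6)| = |(1 3 9)(2 6 7 4 8 5)| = 6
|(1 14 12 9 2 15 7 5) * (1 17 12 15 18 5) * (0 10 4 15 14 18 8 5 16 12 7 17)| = |(0 10 4 15 17 7 1 18 16 12 9 2 8 5)| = 14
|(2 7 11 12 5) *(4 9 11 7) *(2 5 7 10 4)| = 6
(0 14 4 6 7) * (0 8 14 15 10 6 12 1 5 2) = (0 15 10 6 7 8 14 4 12 1 5 2) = [15, 5, 0, 3, 12, 2, 7, 8, 14, 9, 6, 11, 1, 13, 4, 10]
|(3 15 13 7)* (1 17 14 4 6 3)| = 9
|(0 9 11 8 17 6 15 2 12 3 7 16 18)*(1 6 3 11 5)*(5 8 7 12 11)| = |(0 9 8 17 3 12 5 1 6 15 2 11 7 16 18)| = 15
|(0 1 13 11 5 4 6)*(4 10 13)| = 4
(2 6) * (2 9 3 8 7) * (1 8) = (1 8 7 2 6 9 3) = [0, 8, 6, 1, 4, 5, 9, 2, 7, 3]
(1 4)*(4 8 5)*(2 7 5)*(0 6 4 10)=[6, 8, 7, 3, 1, 10, 4, 5, 2, 9, 0]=(0 6 4 1 8 2 7 5 10)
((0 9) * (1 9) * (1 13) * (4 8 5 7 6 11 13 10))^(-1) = (0 9 1 13 11 6 7 5 8 4 10)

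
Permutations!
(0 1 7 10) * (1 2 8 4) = (0 2 8 4 1 7 10) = [2, 7, 8, 3, 1, 5, 6, 10, 4, 9, 0]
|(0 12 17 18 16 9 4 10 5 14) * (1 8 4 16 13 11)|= |(0 12 17 18 13 11 1 8 4 10 5 14)(9 16)|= 12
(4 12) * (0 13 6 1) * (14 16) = (0 13 6 1)(4 12)(14 16) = [13, 0, 2, 3, 12, 5, 1, 7, 8, 9, 10, 11, 4, 6, 16, 15, 14]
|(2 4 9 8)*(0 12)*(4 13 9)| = 4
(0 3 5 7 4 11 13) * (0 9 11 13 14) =(0 3 5 7 4 13 9 11 14) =[3, 1, 2, 5, 13, 7, 6, 4, 8, 11, 10, 14, 12, 9, 0]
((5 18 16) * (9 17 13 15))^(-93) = (18)(9 15 13 17)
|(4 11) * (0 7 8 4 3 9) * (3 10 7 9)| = 10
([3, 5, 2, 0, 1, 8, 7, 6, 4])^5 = (0 3)(1 5 8 4)(6 7)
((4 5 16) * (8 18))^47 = (4 16 5)(8 18)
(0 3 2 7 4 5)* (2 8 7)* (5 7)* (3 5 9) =(0 5)(3 8 9)(4 7) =[5, 1, 2, 8, 7, 0, 6, 4, 9, 3]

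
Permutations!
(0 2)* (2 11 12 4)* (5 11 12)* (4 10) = (0 12 10 4 2)(5 11) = [12, 1, 0, 3, 2, 11, 6, 7, 8, 9, 4, 5, 10]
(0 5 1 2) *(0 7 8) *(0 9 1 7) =[5, 2, 0, 3, 4, 7, 6, 8, 9, 1] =(0 5 7 8 9 1 2)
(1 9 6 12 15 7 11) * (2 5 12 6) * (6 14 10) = (1 9 2 5 12 15 7 11)(6 14 10) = [0, 9, 5, 3, 4, 12, 14, 11, 8, 2, 6, 1, 15, 13, 10, 7]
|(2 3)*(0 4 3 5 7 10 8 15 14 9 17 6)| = 13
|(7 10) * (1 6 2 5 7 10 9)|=|(10)(1 6 2 5 7 9)|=6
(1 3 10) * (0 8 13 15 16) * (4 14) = (0 8 13 15 16)(1 3 10)(4 14) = [8, 3, 2, 10, 14, 5, 6, 7, 13, 9, 1, 11, 12, 15, 4, 16, 0]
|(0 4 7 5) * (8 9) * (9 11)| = 12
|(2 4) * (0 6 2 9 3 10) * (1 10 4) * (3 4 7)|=|(0 6 2 1 10)(3 7)(4 9)|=10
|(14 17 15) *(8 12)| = |(8 12)(14 17 15)| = 6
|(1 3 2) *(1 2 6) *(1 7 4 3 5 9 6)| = 7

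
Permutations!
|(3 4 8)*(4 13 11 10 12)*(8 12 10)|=|(3 13 11 8)(4 12)|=4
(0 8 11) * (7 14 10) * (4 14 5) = (0 8 11)(4 14 10 7 5) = [8, 1, 2, 3, 14, 4, 6, 5, 11, 9, 7, 0, 12, 13, 10]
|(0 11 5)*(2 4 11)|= 5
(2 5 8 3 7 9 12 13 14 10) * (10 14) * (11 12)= (14)(2 5 8 3 7 9 11 12 13 10)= [0, 1, 5, 7, 4, 8, 6, 9, 3, 11, 2, 12, 13, 10, 14]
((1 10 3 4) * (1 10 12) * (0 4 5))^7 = (0 10 5 4 3)(1 12)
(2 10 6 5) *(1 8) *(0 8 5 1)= (0 8)(1 5 2 10 6)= [8, 5, 10, 3, 4, 2, 1, 7, 0, 9, 6]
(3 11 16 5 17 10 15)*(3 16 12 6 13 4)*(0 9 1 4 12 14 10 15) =(0 9 1 4 3 11 14 10)(5 17 15 16)(6 13 12) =[9, 4, 2, 11, 3, 17, 13, 7, 8, 1, 0, 14, 6, 12, 10, 16, 5, 15]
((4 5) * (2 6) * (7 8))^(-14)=(8)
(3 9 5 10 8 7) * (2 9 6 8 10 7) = [0, 1, 9, 6, 4, 7, 8, 3, 2, 5, 10] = (10)(2 9 5 7 3 6 8)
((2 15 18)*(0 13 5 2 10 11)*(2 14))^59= ((0 13 5 14 2 15 18 10 11))^59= (0 15 13 18 5 10 14 11 2)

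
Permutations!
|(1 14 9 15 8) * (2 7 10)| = |(1 14 9 15 8)(2 7 10)| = 15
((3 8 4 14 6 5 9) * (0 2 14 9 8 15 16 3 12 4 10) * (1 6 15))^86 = (0 8 6 3 15 2 10 5 1 16 14)(4 12 9)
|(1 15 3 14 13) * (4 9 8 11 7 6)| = 30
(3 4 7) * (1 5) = (1 5)(3 4 7) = [0, 5, 2, 4, 7, 1, 6, 3]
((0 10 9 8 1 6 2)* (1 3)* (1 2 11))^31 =(0 10 9 8 3 2)(1 6 11)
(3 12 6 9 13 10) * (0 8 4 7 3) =[8, 1, 2, 12, 7, 5, 9, 3, 4, 13, 0, 11, 6, 10] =(0 8 4 7 3 12 6 9 13 10)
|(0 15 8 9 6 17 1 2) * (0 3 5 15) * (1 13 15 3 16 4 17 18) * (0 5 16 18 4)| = 84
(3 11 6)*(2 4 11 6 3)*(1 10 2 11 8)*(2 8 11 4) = (1 10 8)(3 6 4 11) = [0, 10, 2, 6, 11, 5, 4, 7, 1, 9, 8, 3]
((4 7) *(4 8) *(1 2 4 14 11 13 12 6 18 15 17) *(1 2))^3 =((2 4 7 8 14 11 13 12 6 18 15 17))^3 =(2 8 13 18)(4 14 12 15)(6 17 7 11)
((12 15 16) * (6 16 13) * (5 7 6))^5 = ((5 7 6 16 12 15 13))^5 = (5 15 16 7 13 12 6)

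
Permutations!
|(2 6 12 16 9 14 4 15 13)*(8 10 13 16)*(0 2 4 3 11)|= |(0 2 6 12 8 10 13 4 15 16 9 14 3 11)|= 14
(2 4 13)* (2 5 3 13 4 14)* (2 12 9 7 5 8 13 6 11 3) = [0, 1, 14, 6, 4, 2, 11, 5, 13, 7, 10, 3, 9, 8, 12] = (2 14 12 9 7 5)(3 6 11)(8 13)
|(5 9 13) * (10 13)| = 4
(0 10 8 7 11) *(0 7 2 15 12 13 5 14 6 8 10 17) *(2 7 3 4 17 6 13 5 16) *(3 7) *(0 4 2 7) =(0 6 8 3 2 15 12 5 14 13 16 7 11)(4 17) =[6, 1, 15, 2, 17, 14, 8, 11, 3, 9, 10, 0, 5, 16, 13, 12, 7, 4]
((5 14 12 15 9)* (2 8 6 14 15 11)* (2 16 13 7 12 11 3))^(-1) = (2 3 12 7 13 16 11 14 6 8)(5 9 15)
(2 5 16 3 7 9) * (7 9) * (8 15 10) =(2 5 16 3 9)(8 15 10) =[0, 1, 5, 9, 4, 16, 6, 7, 15, 2, 8, 11, 12, 13, 14, 10, 3]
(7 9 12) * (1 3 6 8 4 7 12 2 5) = (12)(1 3 6 8 4 7 9 2 5) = [0, 3, 5, 6, 7, 1, 8, 9, 4, 2, 10, 11, 12]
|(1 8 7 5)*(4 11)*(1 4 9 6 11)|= |(1 8 7 5 4)(6 11 9)|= 15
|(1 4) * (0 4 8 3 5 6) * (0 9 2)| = |(0 4 1 8 3 5 6 9 2)| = 9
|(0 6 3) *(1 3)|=|(0 6 1 3)|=4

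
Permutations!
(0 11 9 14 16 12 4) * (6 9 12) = (0 11 12 4)(6 9 14 16) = [11, 1, 2, 3, 0, 5, 9, 7, 8, 14, 10, 12, 4, 13, 16, 15, 6]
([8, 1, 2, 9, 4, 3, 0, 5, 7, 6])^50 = (0 8 7 5 3 9 6)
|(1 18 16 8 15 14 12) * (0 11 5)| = 21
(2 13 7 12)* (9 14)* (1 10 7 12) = [0, 10, 13, 3, 4, 5, 6, 1, 8, 14, 7, 11, 2, 12, 9] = (1 10 7)(2 13 12)(9 14)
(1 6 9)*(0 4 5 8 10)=(0 4 5 8 10)(1 6 9)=[4, 6, 2, 3, 5, 8, 9, 7, 10, 1, 0]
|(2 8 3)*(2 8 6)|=|(2 6)(3 8)|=2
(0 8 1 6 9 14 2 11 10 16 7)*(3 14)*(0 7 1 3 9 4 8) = (1 6 4 8 3 14 2 11 10 16) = [0, 6, 11, 14, 8, 5, 4, 7, 3, 9, 16, 10, 12, 13, 2, 15, 1]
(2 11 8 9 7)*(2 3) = (2 11 8 9 7 3) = [0, 1, 11, 2, 4, 5, 6, 3, 9, 7, 10, 8]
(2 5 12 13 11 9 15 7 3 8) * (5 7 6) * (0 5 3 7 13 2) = (0 5 12 2 13 11 9 15 6 3 8) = [5, 1, 13, 8, 4, 12, 3, 7, 0, 15, 10, 9, 2, 11, 14, 6]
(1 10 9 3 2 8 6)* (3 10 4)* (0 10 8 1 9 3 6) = [10, 4, 1, 2, 6, 5, 9, 7, 0, 8, 3] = (0 10 3 2 1 4 6 9 8)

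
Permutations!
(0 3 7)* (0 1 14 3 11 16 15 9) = (0 11 16 15 9)(1 14 3 7) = [11, 14, 2, 7, 4, 5, 6, 1, 8, 0, 10, 16, 12, 13, 3, 9, 15]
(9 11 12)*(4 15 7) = (4 15 7)(9 11 12) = [0, 1, 2, 3, 15, 5, 6, 4, 8, 11, 10, 12, 9, 13, 14, 7]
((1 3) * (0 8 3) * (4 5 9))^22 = (0 3)(1 8)(4 5 9)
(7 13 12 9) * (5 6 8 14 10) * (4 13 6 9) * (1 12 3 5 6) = (1 12 4 13 3 5 9 7)(6 8 14 10) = [0, 12, 2, 5, 13, 9, 8, 1, 14, 7, 6, 11, 4, 3, 10]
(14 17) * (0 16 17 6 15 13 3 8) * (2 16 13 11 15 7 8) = [13, 1, 16, 2, 4, 5, 7, 8, 0, 9, 10, 15, 12, 3, 6, 11, 17, 14] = (0 13 3 2 16 17 14 6 7 8)(11 15)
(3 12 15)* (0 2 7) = [2, 1, 7, 12, 4, 5, 6, 0, 8, 9, 10, 11, 15, 13, 14, 3] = (0 2 7)(3 12 15)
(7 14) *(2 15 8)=[0, 1, 15, 3, 4, 5, 6, 14, 2, 9, 10, 11, 12, 13, 7, 8]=(2 15 8)(7 14)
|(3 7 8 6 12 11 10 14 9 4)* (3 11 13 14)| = |(3 7 8 6 12 13 14 9 4 11 10)| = 11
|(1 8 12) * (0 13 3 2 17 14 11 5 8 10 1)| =|(0 13 3 2 17 14 11 5 8 12)(1 10)| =10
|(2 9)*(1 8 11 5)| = |(1 8 11 5)(2 9)| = 4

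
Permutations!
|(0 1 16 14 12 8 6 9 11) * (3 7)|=18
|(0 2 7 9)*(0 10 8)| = |(0 2 7 9 10 8)| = 6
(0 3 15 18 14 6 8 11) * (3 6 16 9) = (0 6 8 11)(3 15 18 14 16 9) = [6, 1, 2, 15, 4, 5, 8, 7, 11, 3, 10, 0, 12, 13, 16, 18, 9, 17, 14]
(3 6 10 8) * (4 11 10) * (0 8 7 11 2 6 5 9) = (0 8 3 5 9)(2 6 4)(7 11 10) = [8, 1, 6, 5, 2, 9, 4, 11, 3, 0, 7, 10]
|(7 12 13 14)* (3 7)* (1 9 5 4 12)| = 9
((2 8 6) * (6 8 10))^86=(2 6 10)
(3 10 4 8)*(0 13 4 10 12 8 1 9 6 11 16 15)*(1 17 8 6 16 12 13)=[1, 9, 2, 13, 17, 5, 11, 7, 3, 16, 10, 12, 6, 4, 14, 0, 15, 8]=(0 1 9 16 15)(3 13 4 17 8)(6 11 12)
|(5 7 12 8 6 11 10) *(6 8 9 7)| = |(5 6 11 10)(7 12 9)| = 12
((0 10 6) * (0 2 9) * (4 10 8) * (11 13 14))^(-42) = ((0 8 4 10 6 2 9)(11 13 14))^(-42) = (14)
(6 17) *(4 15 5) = (4 15 5)(6 17) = [0, 1, 2, 3, 15, 4, 17, 7, 8, 9, 10, 11, 12, 13, 14, 5, 16, 6]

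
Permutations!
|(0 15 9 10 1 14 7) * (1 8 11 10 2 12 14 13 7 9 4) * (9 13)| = |(0 15 4 1 9 2 12 14 13 7)(8 11 10)| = 30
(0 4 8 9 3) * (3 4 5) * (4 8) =(0 5 3)(8 9) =[5, 1, 2, 0, 4, 3, 6, 7, 9, 8]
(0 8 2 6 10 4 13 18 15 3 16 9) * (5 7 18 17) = (0 8 2 6 10 4 13 17 5 7 18 15 3 16 9) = [8, 1, 6, 16, 13, 7, 10, 18, 2, 0, 4, 11, 12, 17, 14, 3, 9, 5, 15]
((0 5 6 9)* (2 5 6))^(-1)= (0 9 6)(2 5)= ((0 6 9)(2 5))^(-1)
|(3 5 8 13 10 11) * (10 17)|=7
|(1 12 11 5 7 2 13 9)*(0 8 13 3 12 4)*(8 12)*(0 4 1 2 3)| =|(0 12 11 5 7 3 8 13 9 2)| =10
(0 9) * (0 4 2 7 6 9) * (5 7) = (2 5 7 6 9 4) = [0, 1, 5, 3, 2, 7, 9, 6, 8, 4]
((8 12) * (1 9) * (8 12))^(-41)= (12)(1 9)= ((12)(1 9))^(-41)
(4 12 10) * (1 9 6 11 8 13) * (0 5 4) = (0 5 4 12 10)(1 9 6 11 8 13) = [5, 9, 2, 3, 12, 4, 11, 7, 13, 6, 0, 8, 10, 1]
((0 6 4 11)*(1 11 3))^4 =((0 6 4 3 1 11))^4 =(0 1 4)(3 6 11)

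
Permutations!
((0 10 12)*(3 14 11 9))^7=(0 10 12)(3 9 11 14)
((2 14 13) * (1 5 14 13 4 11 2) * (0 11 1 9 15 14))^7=(0 4 9 11 1 15 2 5 14 13)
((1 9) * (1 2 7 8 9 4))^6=(2 8)(7 9)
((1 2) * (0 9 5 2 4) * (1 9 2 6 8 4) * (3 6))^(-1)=(0 4 8 6 3 5 9 2)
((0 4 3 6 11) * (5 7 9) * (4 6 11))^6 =(0 6 4 3 11)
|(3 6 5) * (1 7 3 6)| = 6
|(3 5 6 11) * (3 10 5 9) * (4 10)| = |(3 9)(4 10 5 6 11)| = 10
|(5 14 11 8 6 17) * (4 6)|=|(4 6 17 5 14 11 8)|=7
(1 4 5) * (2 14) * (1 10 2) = (1 4 5 10 2 14) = [0, 4, 14, 3, 5, 10, 6, 7, 8, 9, 2, 11, 12, 13, 1]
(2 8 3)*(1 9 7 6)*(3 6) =(1 9 7 3 2 8 6) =[0, 9, 8, 2, 4, 5, 1, 3, 6, 7]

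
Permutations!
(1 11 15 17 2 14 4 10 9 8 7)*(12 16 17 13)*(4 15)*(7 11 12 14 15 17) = (1 12 16 7)(2 15 13 14 17)(4 10 9 8 11) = [0, 12, 15, 3, 10, 5, 6, 1, 11, 8, 9, 4, 16, 14, 17, 13, 7, 2]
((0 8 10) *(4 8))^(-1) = (0 10 8 4)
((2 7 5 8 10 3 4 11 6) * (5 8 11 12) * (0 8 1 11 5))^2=((0 8 10 3 4 12)(1 11 6 2 7))^2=(0 10 4)(1 6 7 11 2)(3 12 8)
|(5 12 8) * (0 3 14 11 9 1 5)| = 9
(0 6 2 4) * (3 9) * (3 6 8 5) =(0 8 5 3 9 6 2 4) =[8, 1, 4, 9, 0, 3, 2, 7, 5, 6]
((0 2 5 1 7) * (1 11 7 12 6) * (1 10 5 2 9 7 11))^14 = (0 7 9)(1 5 10 6 12)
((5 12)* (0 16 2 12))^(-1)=((0 16 2 12 5))^(-1)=(0 5 12 2 16)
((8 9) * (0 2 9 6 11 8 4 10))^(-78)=(11)(0 9 10 2 4)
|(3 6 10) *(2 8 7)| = 3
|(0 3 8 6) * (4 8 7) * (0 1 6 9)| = |(0 3 7 4 8 9)(1 6)| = 6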